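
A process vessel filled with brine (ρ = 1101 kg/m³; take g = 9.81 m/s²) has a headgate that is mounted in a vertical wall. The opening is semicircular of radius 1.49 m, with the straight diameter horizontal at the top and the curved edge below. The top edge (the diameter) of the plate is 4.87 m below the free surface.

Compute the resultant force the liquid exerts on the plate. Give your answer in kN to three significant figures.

F ≈ 207 kN

γ = ρg = 1101 × 9.81 / 1000 = 10.80081 kN/m³.
The centroid of a semicircle lies 4r/(3π) = 0.632376 m from the diameter, here below the top edge, so the centroid depth is h_c = 4.87 + 0.632376 = 5.50238 m.
A = πr²/2 = π × 1.49²/2 = 3.48732 m².
Resultant F = γ·h_c·A = 10.80081 × 5.50238 × 3.48732 = 207.252 kN.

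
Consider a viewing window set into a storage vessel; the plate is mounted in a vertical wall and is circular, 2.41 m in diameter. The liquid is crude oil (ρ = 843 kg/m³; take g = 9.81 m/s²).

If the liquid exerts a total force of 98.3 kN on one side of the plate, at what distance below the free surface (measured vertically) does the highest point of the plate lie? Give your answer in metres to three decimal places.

γ = ρg = 843 × 9.81 / 1000 = 8.26983 kN/m³.
A = π(1.205)² = 4.56167 m².
From F = γ·h_c·A, the centroid depth is h_c = 98.3/(8.26983 × 4.56167) = 2.60575 m.
The centroid is at the centre, 1.205 m below the top of the plate, so the highest point sits at h_top = 2.60575 − 1.205 = 1.40075 m below the surface.

d_top ≈ 1.401 m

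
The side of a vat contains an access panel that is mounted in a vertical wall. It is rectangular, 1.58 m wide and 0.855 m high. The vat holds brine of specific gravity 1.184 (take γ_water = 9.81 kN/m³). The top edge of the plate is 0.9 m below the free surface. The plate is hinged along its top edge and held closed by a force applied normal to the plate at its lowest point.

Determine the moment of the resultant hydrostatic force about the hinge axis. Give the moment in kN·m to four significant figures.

γ = 1.184 × 9.81 = 11.61504 kN/m³.
The centroid lies 0.855/2 = 0.4275 m below the top edge, so the centroid depth is h_c = 0.9 + 0.4275 = 1.3275 m.
A = 1.58 × 0.855 = 1.3509 m².
Resultant F = γ·h_c·A = 11.61504 × 1.3275 × 1.3509 = 20.8295 kN.
I_c = b·h³/12 = 1.58 × 0.855³/12 = 0.0822951 m⁴.
Centre of pressure: y_p = y_c + I_c/(y_c·A) = 1.3275 + 0.0822951/(1.3275 × 1.3509) = 1.3275 + 0.0458898 = 1.37339 m along the plane.
The resultant acts 0.4275 + 0.0458898 = 0.47339 m (along the plate) below the hinge at the top edge, so the moment about the hinge is M = F × 0.47339 = 20.8295 × 0.47339 = 9.86048 kN·m.

M ≈ 9.860 kN·m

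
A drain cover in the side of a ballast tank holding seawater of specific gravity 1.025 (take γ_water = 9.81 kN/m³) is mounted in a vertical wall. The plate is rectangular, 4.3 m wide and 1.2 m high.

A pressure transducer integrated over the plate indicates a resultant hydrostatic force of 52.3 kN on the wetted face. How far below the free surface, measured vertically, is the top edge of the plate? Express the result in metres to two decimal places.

d_top ≈ 0.41 m

γ = 1.025 × 9.81 = 10.05525 kN/m³.
A = 4.3 × 1.2 = 5.16 m².
From F = γ·h_c·A, the centroid depth is h_c = 52.3/(10.05525 × 5.16) = 1.008 m.
The centroid lies 1.2/2 = 0.6 m below the top edge, so the top edge sits at h_top = 1.008 − 0.6 = 0.408 m below the surface.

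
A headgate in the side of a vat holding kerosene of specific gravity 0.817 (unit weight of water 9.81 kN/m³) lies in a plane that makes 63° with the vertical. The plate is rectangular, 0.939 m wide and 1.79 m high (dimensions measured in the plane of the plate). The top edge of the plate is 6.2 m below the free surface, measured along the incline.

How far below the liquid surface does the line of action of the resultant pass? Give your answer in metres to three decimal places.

γ = 0.817 × 9.81 = 8.01477 kN/m³.
The plate makes 63° with the vertical, i.e. θ = 90° − 63° = 27° to the horizontal. Measuring y along the incline from the free-surface line, vertical depth h = y·sinθ with sinθ = 0.453990.
The centroid lies 1.79/2 = 0.895 m below the top edge, so y_c = 6.2 + 0.895 = 7.095 m and h_c = 7.095 × 0.453990 = 3.22106 m.
A = 0.939 × 1.79 = 1.68081 m².
Resultant F = γ·h_c·A = 8.01477 × 3.22106 × 1.68081 = 43.3919 kN.
I_c = b·h³/12 = 0.939 × 1.79³/12 = 0.44879 m⁴.
Centre of pressure: y_p = y_c + I_c/(y_c·A) = 7.095 + 0.44879/(7.095 × 1.68081) = 7.095 + 0.0376333 = 7.13263 m along the plane.
Vertically, h_p = y_p·sinθ = 7.13263 × 0.453990 = 3.23814 m.

h_p = 3.238 m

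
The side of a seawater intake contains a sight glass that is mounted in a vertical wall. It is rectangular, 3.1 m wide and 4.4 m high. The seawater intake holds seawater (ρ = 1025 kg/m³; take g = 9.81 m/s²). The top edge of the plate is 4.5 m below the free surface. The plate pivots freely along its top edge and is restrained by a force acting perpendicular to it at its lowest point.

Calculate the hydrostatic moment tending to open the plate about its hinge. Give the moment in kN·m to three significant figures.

γ = ρg = 1025 × 9.81 / 1000 = 10.05525 kN/m³.
The centroid lies 4.4/2 = 2.2 m below the top edge, so the centroid depth is h_c = 4.5 + 2.2 = 6.7 m.
A = 3.1 × 4.4 = 13.64 m².
Resultant F = γ·h_c·A = 10.05525 × 6.7 × 13.64 = 918.929 kN.
I_c = b·h³/12 = 3.1 × 4.4³/12 = 22.0059 m⁴.
Centre of pressure: y_p = y_c + I_c/(y_c·A) = 6.7 + 22.0059/(6.7 × 13.64) = 6.7 + 0.240796 = 6.9408 m along the plane.
The resultant acts 2.2 + 0.240796 = 2.4408 m (along the plate) below the hinge at the top edge, so the moment about the hinge is M = F × 2.4408 = 918.929 × 2.4408 = 2242.92 kN·m.

M ≈ 2240 kN·m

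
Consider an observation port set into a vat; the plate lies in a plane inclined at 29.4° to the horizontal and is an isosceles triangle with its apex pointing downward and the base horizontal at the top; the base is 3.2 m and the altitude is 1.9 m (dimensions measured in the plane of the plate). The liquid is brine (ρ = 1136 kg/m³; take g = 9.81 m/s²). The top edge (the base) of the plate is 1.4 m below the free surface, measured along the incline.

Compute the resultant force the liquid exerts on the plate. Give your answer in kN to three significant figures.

γ = ρg = 1136 × 9.81 / 1000 = 11.14416 kN/m³.
Let θ = 29.4° be the plate's angle to the horizontal; measure y along the incline from where the plane meets the free surface. Vertical depth h = y·sinθ with sinθ = 0.490904.
With the apex down, the centroid sits h/3 = 1.9/3 = 0.633333 m below the base (the top edge), so y_c = 1.4 + 0.633333 = 2.03333 m and h_c = 2.03333 × 0.490904 = 0.99817 m.
A = ½ × 3.2 × 1.9 = 3.04 m².
Resultant F = γ·h_c·A = 11.14416 × 0.99817 × 3.04 = 33.8162 kN.

F ≈ 33.8 kN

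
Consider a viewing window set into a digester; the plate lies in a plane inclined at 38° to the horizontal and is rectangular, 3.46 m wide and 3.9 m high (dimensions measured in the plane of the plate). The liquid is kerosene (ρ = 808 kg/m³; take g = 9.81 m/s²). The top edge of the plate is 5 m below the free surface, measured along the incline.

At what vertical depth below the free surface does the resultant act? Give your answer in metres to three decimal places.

γ = ρg = 808 × 9.81 / 1000 = 7.92648 kN/m³.
Let θ = 38° be the plate's angle to the horizontal; measure y along the incline from where the plane meets the free surface. Vertical depth h = y·sinθ with sinθ = 0.615661.
The centroid lies 3.9/2 = 1.95 m below the top edge, so y_c = 5 + 1.95 = 6.95 m and h_c = 6.95 × 0.615661 = 4.27884 m.
A = 3.46 × 3.9 = 13.494 m².
Resultant F = γ·h_c·A = 7.92648 × 4.27884 × 13.494 = 457.664 kN.
I_c = b·h³/12 = 3.46 × 3.9³/12 = 17.1036 m⁴.
Centre of pressure: y_p = y_c + I_c/(y_c·A) = 6.95 + 17.1036/(6.95 × 13.494) = 6.95 + 0.182374 = 7.13237 m along the plane.
Vertically, h_p = y_p·sinθ = 7.13237 × 0.615661 = 4.39112 m.

h_p = 4.391 m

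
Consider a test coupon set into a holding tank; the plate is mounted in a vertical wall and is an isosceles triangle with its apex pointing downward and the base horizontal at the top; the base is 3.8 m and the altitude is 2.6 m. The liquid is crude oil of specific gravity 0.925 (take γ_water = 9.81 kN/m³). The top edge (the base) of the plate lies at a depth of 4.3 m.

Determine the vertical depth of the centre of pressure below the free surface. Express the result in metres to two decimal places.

γ = 0.925 × 9.81 = 9.07425 kN/m³.
With the apex down, the centroid sits h/3 = 2.6/3 = 0.866667 m below the base (the top edge), so the centroid depth is h_c = 4.3 + 0.866667 = 5.16667 m.
A = ½ × 3.8 × 2.6 = 4.94 m².
Resultant F = γ·h_c·A = 9.07425 × 5.16667 × 4.94 = 231.605 kN.
I_c = b·h³/36 = 3.8 × 2.6³/36 = 1.85524 m⁴.
Centre of pressure: y_p = y_c + I_c/(y_c·A) = 5.16667 + 1.85524/(5.16667 × 4.94) = 5.16667 + 0.072688 = 5.23936 m along the plane.

h_p = 5.24 m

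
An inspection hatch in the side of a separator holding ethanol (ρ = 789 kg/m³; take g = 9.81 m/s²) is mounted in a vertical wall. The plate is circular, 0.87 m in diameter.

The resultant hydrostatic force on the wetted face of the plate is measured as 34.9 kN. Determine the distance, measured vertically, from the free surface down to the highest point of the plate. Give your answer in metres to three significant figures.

γ = ρg = 789 × 9.81 / 1000 = 7.74009 kN/m³.
A = π(0.435)² = 0.594468 m².
From F = γ·h_c·A, the centroid depth is h_c = 34.9/(7.74009 × 0.594468) = 7.58492 m.
The centroid is at the centre, 0.435 m below the top of the plate, so the highest point sits at h_top = 7.58492 − 0.435 = 7.14992 m below the surface.

d_top ≈ 7.15 m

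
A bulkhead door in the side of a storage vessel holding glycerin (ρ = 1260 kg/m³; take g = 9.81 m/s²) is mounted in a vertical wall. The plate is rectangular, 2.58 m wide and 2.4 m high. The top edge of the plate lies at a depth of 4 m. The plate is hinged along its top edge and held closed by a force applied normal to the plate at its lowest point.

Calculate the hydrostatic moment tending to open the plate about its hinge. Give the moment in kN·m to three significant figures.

M ≈ 514 kN·m

γ = ρg = 1260 × 9.81 / 1000 = 12.3606 kN/m³.
The centroid lies 2.4/2 = 1.2 m below the top edge, so the centroid depth is h_c = 4 + 1.2 = 5.2 m.
A = 2.58 × 2.4 = 6.192 m².
Resultant F = γ·h_c·A = 12.3606 × 5.2 × 6.192 = 397.992 kN.
I_c = b·h³/12 = 2.58 × 2.4³/12 = 2.97216 m⁴.
Centre of pressure: y_p = y_c + I_c/(y_c·A) = 5.2 + 2.97216/(5.2 × 6.192) = 5.2 + 0.0923077 = 5.29231 m along the plane.
The resultant acts 1.2 + 0.0923077 = 1.29231 m (along the plate) below the hinge at the top edge, so the moment about the hinge is M = F × 1.29231 = 397.992 × 1.29231 = 514.329 kN·m.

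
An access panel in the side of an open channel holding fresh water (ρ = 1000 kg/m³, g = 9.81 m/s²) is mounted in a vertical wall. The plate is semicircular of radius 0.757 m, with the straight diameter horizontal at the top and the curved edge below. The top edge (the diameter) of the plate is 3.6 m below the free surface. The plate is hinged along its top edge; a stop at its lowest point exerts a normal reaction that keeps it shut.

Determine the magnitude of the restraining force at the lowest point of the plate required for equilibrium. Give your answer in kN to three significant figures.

P ≈ 15.2 kN

γ = ρg = 1000 × 9.81 = 9810 N/m³ = 9.81 kN/m³.
The centroid of a semicircle lies 4r/(3π) = 0.321281 m from the diameter, here below the top edge, so the centroid depth is h_c = 3.6 + 0.321281 = 3.92128 m.
A = πr²/2 = π × 0.757²/2 = 0.900143 m².
Resultant F = γ·h_c·A = 9.81 × 3.92128 × 0.900143 = 34.6265 kN.
I_c = (π/8 − 8/(9π))·r⁴ = 0.109757 × 0.757⁴ = 0.0360426 m⁴.
Centre of pressure: y_p = y_c + I_c/(y_c·A) = 3.92128 + 0.0360426/(3.92128 × 0.900143) = 3.92128 + 0.0102112 = 3.93149 m along the plane.
The resultant acts 0.321281 + 0.0102112 = 0.331492 m (along the plate) below the hinge at the top edge, so the moment about the hinge is M = F × 0.331492 = 34.6265 × 0.331492 = 11.4784 kN·m.
A normal force at the bottom, 0.757 m from the hinge, must supply this moment: P = 11.4784/0.757 = 15.163 kN.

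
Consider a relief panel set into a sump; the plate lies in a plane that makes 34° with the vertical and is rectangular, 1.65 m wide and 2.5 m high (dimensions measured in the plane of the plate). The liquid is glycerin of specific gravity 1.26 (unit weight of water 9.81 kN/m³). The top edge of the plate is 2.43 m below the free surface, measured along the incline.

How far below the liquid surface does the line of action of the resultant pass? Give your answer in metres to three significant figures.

γ = 1.26 × 9.81 = 12.3606 kN/m³.
The plate makes 34° with the vertical, i.e. θ = 90° − 34° = 56° to the horizontal. Measuring y along the incline from the free-surface line, vertical depth h = y·sinθ with sinθ = 0.829038.
The centroid lies 2.5/2 = 1.25 m below the top edge, so y_c = 2.43 + 1.25 = 3.68 m and h_c = 3.68 × 0.829038 = 3.05086 m.
A = 1.65 × 2.5 = 4.125 m².
Resultant F = γ·h_c·A = 12.3606 × 3.05086 × 4.125 = 155.556 kN.
I_c = b·h³/12 = 1.65 × 2.5³/12 = 2.14844 m⁴.
Centre of pressure: y_p = y_c + I_c/(y_c·A) = 3.68 + 2.14844/(3.68 × 4.125) = 3.68 + 0.141531 = 3.82153 m along the plane.
Vertically, h_p = y_p·sinθ = 3.82153 × 0.829038 = 3.16819 m.

h_p = 3.17 m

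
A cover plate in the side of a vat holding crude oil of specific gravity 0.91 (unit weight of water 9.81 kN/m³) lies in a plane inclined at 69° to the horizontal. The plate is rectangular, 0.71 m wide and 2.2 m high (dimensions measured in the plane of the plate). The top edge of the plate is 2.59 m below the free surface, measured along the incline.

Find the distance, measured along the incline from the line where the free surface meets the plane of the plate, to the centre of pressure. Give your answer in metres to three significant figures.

y_p = 3.80 m

γ = 0.91 × 9.81 = 8.9271 kN/m³.
Let θ = 69° be the plate's angle to the horizontal; measure y along the incline from where the plane meets the free surface. Vertical depth h = y·sinθ with sinθ = 0.933580.
The centroid lies 2.2/2 = 1.1 m below the top edge, so y_c = 2.59 + 1.1 = 3.69 m and h_c = 3.69 × 0.933580 = 3.44491 m.
A = 0.71 × 2.2 = 1.562 m².
Resultant F = γ·h_c·A = 8.9271 × 3.44491 × 1.562 = 48.0363 kN.
I_c = b·h³/12 = 0.71 × 2.2³/12 = 0.630007 m⁴.
Centre of pressure: y_p = y_c + I_c/(y_c·A) = 3.69 + 0.630007/(3.69 × 1.562) = 3.69 + 0.109304 = 3.7993 m along the plane.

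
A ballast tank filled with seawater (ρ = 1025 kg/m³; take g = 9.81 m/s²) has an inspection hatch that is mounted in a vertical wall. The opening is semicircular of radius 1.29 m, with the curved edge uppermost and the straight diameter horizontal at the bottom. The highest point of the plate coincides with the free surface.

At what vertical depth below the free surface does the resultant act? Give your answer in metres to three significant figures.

γ = ρg = 1025 × 9.81 / 1000 = 10.05525 kN/m³.
The centroid lies 4r/(3π) = 0.547493 m above the diameter, so r − 4r/(3π) = 1.29 − 0.547493 = 0.742507 m below the topmost point, so the centroid depth is h_c = 0.742507 m.
A = πr²/2 = π × 1.29²/2 = 2.61396 m².
Resultant F = γ·h_c·A = 10.05525 × 0.742507 × 2.61396 = 19.5161 kN.
I_c = (π/8 − 8/(9π))·r⁴ = 0.109757 × 1.29⁴ = 0.303942 m⁴.
Centre of pressure: y_p = y_c + I_c/(y_c·A) = 0.742507 + 0.303942/(0.742507 × 2.61396) = 0.742507 + 0.1566 = 0.899107 m along the plane.

h_p = 0.899 m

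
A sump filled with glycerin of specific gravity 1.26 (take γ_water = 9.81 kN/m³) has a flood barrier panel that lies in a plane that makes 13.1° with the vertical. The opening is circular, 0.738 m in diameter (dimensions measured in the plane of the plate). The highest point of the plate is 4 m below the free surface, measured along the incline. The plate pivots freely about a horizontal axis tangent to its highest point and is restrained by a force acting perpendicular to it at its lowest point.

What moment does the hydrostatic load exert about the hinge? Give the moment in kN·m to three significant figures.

γ = 1.26 × 9.81 = 12.3606 kN/m³.
The plate makes 13.1° with the vertical, i.e. θ = 90° − 13.1° = 76.9° to the horizontal. Measuring y along the incline from the free-surface line, vertical depth h = y·sinθ with sinθ = 0.973976.
The centroid is at the centre, 0.369 m below the top of the plate, so y_c = 4 + 0.369 = 4.369 m and h_c = 4.369 × 0.973976 = 4.2553 m.
A = π(0.369)² = 0.427762 m².
Resultant F = γ·h_c·A = 12.3606 × 4.2553 × 0.427762 = 22.4995 kN.
I_c = πr⁴/4 = π × 0.369⁴/4 = 0.0145611 m⁴.
Centre of pressure: y_p = y_c + I_c/(y_c·A) = 4.369 + 0.0145611/(4.369 × 0.427762) = 4.369 + 0.0077913 = 4.37679 m along the plane.
The resultant acts 0.369 + 0.0077913 = 0.376791 m (along the plate) below the hinge at the top edge, so the moment about the hinge is M = F × 0.376791 = 22.4995 × 0.376791 = 8.47761 kN·m.

M ≈ 8.48 kN·m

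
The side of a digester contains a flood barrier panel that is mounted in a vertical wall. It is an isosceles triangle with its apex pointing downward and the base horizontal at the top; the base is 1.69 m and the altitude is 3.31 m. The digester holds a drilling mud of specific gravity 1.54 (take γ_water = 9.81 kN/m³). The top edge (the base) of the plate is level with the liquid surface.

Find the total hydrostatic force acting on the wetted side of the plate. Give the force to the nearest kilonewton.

F ≈ 47 kN

γ = 1.54 × 9.81 = 15.1074 kN/m³.
With the apex down, the centroid sits h/3 = 3.31/3 = 1.10333 m below the base (the top edge), so the centroid depth is h_c = 1.10333 m.
A = ½ × 1.69 × 3.31 = 2.79695 m².
Resultant F = γ·h_c·A = 15.1074 × 1.10333 × 2.79695 = 46.6208 kN.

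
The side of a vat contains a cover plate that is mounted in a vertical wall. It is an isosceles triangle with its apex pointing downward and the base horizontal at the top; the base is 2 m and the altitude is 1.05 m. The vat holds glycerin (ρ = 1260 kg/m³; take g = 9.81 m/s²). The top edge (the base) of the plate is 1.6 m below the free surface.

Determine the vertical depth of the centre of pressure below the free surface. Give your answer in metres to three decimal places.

γ = ρg = 1260 × 9.81 / 1000 = 12.3606 kN/m³.
With the apex down, the centroid sits h/3 = 1.05/3 = 0.35 m below the base (the top edge), so the centroid depth is h_c = 1.6 + 0.35 = 1.95 m.
A = ½ × 2 × 1.05 = 1.05 m².
Resultant F = γ·h_c·A = 12.3606 × 1.95 × 1.05 = 25.3083 kN.
I_c = b·h³/36 = 2 × 1.05³/36 = 0.0643125 m⁴.
Centre of pressure: y_p = y_c + I_c/(y_c·A) = 1.95 + 0.0643125/(1.95 × 1.05) = 1.95 + 0.0314103 = 1.98141 m along the plane.

h_p = 1.981 m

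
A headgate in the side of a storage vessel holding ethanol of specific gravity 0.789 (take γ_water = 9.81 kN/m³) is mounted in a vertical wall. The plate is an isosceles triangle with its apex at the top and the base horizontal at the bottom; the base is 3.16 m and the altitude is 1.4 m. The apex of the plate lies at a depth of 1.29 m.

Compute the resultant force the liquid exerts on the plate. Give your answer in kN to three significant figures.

F ≈ 38.1 kN

γ = 0.789 × 9.81 = 7.74009 kN/m³.
With the apex up, the centroid sits 2h/3 = 2 × 1.4/3 = 0.933333 m below the apex, so the centroid depth is h_c = 1.29 + 0.933333 = 2.22333 m.
A = ½ × 3.16 × 1.4 = 2.212 m².
Resultant F = γ·h_c·A = 7.74009 × 2.22333 × 2.212 = 38.0658 kN.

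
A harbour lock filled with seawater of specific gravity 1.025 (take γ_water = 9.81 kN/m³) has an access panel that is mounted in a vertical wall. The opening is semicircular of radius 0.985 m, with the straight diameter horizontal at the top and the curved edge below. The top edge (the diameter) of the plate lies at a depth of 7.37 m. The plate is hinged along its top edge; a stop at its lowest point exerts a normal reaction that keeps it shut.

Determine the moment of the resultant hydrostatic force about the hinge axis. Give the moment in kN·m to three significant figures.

γ = 1.025 × 9.81 = 10.05525 kN/m³.
The centroid of a semicircle lies 4r/(3π) = 0.418047 m from the diameter, here below the top edge, so the centroid depth is h_c = 7.37 + 0.418047 = 7.78805 m.
A = πr²/2 = π × 0.985²/2 = 1.52403 m².
Resultant F = γ·h_c·A = 10.05525 × 7.78805 × 1.52403 = 119.348 kN.
I_c = (π/8 − 8/(9π))·r⁴ = 0.109757 × 0.985⁴ = 0.103318 m⁴.
Centre of pressure: y_p = y_c + I_c/(y_c·A) = 7.78805 + 0.103318/(7.78805 × 1.52403) = 7.78805 + 0.0087047 = 7.79675 m along the plane.
The resultant acts 0.418047 + 0.0087047 = 0.426752 m (along the plate) below the hinge at the top edge, so the moment about the hinge is M = F × 0.426752 = 119.348 × 0.426752 = 50.932 kN·m.

M ≈ 50.9 kN·m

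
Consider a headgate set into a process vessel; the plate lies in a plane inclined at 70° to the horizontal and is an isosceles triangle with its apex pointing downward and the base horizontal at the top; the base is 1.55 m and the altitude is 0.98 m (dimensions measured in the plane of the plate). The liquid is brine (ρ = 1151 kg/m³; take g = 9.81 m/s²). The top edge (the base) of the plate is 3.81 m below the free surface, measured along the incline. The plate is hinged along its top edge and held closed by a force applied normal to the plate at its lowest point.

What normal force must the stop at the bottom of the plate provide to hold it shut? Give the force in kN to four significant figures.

γ = ρg = 1151 × 9.81 / 1000 = 11.29131 kN/m³.
Let θ = 70° be the plate's angle to the horizontal; measure y along the incline from where the plane meets the free surface. Vertical depth h = y·sinθ with sinθ = 0.939693.
With the apex down, the centroid sits h/3 = 0.98/3 = 0.326667 m below the base (the top edge), so y_c = 3.81 + 0.326667 = 4.13667 m and h_c = 4.13667 × 0.939693 = 3.8872 m.
A = ½ × 1.55 × 0.98 = 0.7595 m².
Resultant F = γ·h_c·A = 11.29131 × 3.8872 × 0.7595 = 33.3357 kN.
I_c = b·h³/36 = 1.55 × 0.98³/36 = 0.0405235 m⁴.
Centre of pressure: y_p = y_c + I_c/(y_c·A) = 4.13667 + 0.0405235/(4.13667 × 0.7595) = 4.13667 + 0.0128982 = 4.14957 m along the plane.
The resultant acts 0.326667 + 0.0128982 = 0.339565 m (along the plate) below the hinge at the top edge, so the moment about the hinge is M = F × 0.339565 = 33.3357 × 0.339565 = 11.3196 kN·m.
A normal force at the bottom, 0.98 m from the hinge, must supply this moment: P = 11.3196/0.98 = 11.5506 kN.

P ≈ 11.55 kN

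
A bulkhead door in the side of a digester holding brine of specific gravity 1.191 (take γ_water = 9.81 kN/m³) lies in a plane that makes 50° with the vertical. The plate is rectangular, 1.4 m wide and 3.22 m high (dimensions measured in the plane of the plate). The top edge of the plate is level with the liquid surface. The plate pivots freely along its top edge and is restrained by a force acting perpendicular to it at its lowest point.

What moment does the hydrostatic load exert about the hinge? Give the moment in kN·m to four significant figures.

M ≈ 117.0 kN·m

γ = 1.191 × 9.81 = 11.68371 kN/m³.
The plate makes 50° with the vertical, i.e. θ = 90° − 50° = 40° to the horizontal. Measuring y along the incline from the free-surface line, vertical depth h = y·sinθ with sinθ = 0.642788.
The centroid lies 3.22/2 = 1.61 m below the top edge, so y_c = 1.61 m and h_c = 1.61 × 0.642788 = 1.03489 m.
A = 1.4 × 3.22 = 4.508 m².
Resultant F = γ·h_c·A = 11.68371 × 1.03489 × 4.508 = 54.5078 kN.
I_c = b·h³/12 = 1.4 × 3.22³/12 = 3.89506 m⁴.
Centre of pressure: y_p = y_c + I_c/(y_c·A) = 1.61 + 3.89506/(1.61 × 4.508) = 1.61 + 0.536666 = 2.14667 m along the plane.
The resultant acts 1.61 + 0.536666 = 2.14667 m (along the plate) below the hinge at the top edge, so the moment about the hinge is M = F × 2.14667 = 54.5078 × 2.14667 = 117.01 kN·m.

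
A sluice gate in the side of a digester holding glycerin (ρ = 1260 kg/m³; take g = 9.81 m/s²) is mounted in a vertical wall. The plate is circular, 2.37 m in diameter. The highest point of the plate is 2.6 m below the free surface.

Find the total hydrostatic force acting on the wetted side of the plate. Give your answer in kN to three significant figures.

F ≈ 206 kN

γ = ρg = 1260 × 9.81 / 1000 = 12.3606 kN/m³.
The centroid is at the centre, 1.185 m below the top of the plate, so the centroid depth is h_c = 2.6 + 1.185 = 3.785 m.
A = π(1.185)² = 4.4115 m².
Resultant F = γ·h_c·A = 12.3606 × 3.785 × 4.4115 = 206.391 kN.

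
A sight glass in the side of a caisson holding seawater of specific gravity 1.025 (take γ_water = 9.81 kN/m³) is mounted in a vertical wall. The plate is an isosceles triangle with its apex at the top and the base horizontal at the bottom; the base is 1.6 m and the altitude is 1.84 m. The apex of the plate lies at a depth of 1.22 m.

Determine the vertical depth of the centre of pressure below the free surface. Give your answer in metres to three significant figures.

h_p = 2.52 m

γ = 1.025 × 9.81 = 10.05525 kN/m³.
With the apex up, the centroid sits 2h/3 = 2 × 1.84/3 = 1.22667 m below the apex, so the centroid depth is h_c = 1.22 + 1.22667 = 2.44667 m.
A = ½ × 1.6 × 1.84 = 1.472 m².
Resultant F = γ·h_c·A = 10.05525 × 2.44667 × 1.472 = 36.214 kN.
I_c = b·h³/36 = 1.6 × 1.84³/36 = 0.276867 m⁴.
Centre of pressure: y_p = y_c + I_c/(y_c·A) = 2.44667 + 0.276867/(2.44667 × 1.472) = 2.44667 + 0.0768755 = 2.52355 m along the plane.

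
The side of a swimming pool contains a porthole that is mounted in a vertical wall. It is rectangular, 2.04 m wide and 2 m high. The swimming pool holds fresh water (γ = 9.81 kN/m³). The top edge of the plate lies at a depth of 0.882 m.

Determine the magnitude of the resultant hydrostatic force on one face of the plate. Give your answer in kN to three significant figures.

F ≈ 75.3 kN

γ = 9.81 kN/m³.
The centroid lies 2/2 = 1 m below the top edge, so the centroid depth is h_c = 0.882 + 1 = 1.882 m.
A = 2.04 × 2 = 4.08 m².
Resultant F = γ·h_c·A = 9.81 × 1.882 × 4.08 = 75.3267 kN.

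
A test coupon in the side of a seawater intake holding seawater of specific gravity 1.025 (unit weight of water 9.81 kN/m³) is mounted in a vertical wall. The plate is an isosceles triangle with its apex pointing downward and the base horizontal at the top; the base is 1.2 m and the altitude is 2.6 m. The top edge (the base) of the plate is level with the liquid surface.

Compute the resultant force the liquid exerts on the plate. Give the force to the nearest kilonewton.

F ≈ 14 kN

γ = 1.025 × 9.81 = 10.05525 kN/m³.
With the apex down, the centroid sits h/3 = 2.6/3 = 0.866667 m below the base (the top edge), so the centroid depth is h_c = 0.866667 m.
A = ½ × 1.2 × 2.6 = 1.56 m².
Resultant F = γ·h_c·A = 10.05525 × 0.866667 × 1.56 = 13.5947 kN.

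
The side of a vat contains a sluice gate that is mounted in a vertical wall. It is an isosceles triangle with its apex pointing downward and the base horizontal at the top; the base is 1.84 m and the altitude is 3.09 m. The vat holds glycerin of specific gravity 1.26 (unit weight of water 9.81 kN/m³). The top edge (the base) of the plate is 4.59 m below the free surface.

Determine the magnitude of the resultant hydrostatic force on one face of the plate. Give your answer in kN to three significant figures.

γ = 1.26 × 9.81 = 12.3606 kN/m³.
With the apex down, the centroid sits h/3 = 3.09/3 = 1.03 m below the base (the top edge), so the centroid depth is h_c = 4.59 + 1.03 = 5.62 m.
A = ½ × 1.84 × 3.09 = 2.8428 m².
Resultant F = γ·h_c·A = 12.3606 × 5.62 × 2.8428 = 197.48 kN.

F ≈ 197 kN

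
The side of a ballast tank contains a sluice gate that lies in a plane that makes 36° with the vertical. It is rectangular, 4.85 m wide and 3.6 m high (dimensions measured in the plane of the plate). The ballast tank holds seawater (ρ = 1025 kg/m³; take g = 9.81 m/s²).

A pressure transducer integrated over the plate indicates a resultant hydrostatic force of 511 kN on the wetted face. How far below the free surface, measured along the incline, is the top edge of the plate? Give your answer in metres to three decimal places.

y_top ≈ 1.798 m

γ = ρg = 1025 × 9.81 / 1000 = 10.05525 kN/m³.
A = 4.85 × 3.6 = 17.46 m².
From F = γ·h_c·A, the centroid depth is h_c = 511/(10.05525 × 17.46) = 2.91061 m.
The plate makes 36° with the vertical, i.e. θ = 90° − 36° = 54° to the horizontal. Measuring y along the incline from the free-surface line, vertical depth h = y·sinθ with sinθ = 0.809017.
Along the incline, y_c = h_c/sinθ = 2.91061/0.809017 = 3.59771 m.
The centroid lies 3.6/2 = 1.8 m below the top edge, so the top edge sits at y_top = 3.59771 − 1.8 = 1.79771 m along the incline.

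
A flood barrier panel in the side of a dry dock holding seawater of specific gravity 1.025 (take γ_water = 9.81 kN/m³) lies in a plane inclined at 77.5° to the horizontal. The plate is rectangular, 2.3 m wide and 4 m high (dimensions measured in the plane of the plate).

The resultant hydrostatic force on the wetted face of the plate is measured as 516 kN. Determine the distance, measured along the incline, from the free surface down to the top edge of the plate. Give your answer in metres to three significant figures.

γ = 1.025 × 9.81 = 10.05525 kN/m³.
A = 2.3 × 4 = 9.2 m².
From F = γ·h_c·A, the centroid depth is h_c = 516/(10.05525 × 9.2) = 5.57788 m.
Let θ = 77.5° be the plate's angle to the horizontal; measure y along the incline from where the plane meets the free surface. Vertical depth h = y·sinθ with sinθ = 0.976296.
Along the incline, y_c = h_c/sinθ = 5.57788/0.976296 = 5.71331 m.
The centroid lies 4/2 = 2 m below the top edge, so the top edge sits at y_top = 5.71331 − 2 = 3.71331 m along the incline.

y_top ≈ 3.71 m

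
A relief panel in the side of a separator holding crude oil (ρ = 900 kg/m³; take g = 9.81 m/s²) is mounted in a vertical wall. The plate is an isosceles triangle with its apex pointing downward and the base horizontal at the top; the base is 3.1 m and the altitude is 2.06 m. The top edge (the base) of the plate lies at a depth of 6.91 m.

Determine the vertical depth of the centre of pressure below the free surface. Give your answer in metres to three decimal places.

h_p = 7.628 m

γ = ρg = 900 × 9.81 / 1000 = 8.829 kN/m³.
With the apex down, the centroid sits h/3 = 2.06/3 = 0.686667 m below the base (the top edge), so the centroid depth is h_c = 6.91 + 0.686667 = 7.59667 m.
A = ½ × 3.1 × 2.06 = 3.193 m².
Resultant F = γ·h_c·A = 8.829 × 7.59667 × 3.193 = 214.158 kN.
I_c = b·h³/36 = 3.1 × 2.06³/36 = 0.752767 m⁴.
Centre of pressure: y_p = y_c + I_c/(y_c·A) = 7.59667 + 0.752767/(7.59667 × 3.193) = 7.59667 + 0.031034 = 7.6277 m along the plane.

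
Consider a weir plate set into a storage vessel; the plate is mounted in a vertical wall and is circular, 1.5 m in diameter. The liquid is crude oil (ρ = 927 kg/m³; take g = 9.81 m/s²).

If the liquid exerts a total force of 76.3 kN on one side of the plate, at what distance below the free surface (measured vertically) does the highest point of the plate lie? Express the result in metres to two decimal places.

d_top ≈ 4.00 m

γ = ρg = 927 × 9.81 / 1000 = 9.09387 kN/m³.
A = π(0.75)² = 1.76715 m².
From F = γ·h_c·A, the centroid depth is h_c = 76.3/(9.09387 × 1.76715) = 4.74791 m.
The centroid is at the centre, 0.75 m below the top of the plate, so the highest point sits at h_top = 4.74791 − 0.75 = 3.99791 m below the surface.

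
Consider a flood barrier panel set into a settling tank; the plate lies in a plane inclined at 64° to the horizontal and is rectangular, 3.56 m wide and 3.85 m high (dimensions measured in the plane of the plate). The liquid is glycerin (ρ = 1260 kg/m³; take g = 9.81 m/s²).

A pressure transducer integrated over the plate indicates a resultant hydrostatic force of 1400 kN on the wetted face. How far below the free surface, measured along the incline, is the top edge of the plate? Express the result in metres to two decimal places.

γ = ρg = 1260 × 9.81 / 1000 = 12.3606 kN/m³.
A = 3.56 × 3.85 = 13.706 m².
From F = γ·h_c·A, the centroid depth is h_c = 1400/(12.3606 × 13.706) = 8.26376 m.
Let θ = 64° be the plate's angle to the horizontal; measure y along the incline from where the plane meets the free surface. Vertical depth h = y·sinθ with sinθ = 0.898794.
Along the incline, y_c = h_c/sinθ = 8.26376/0.898794 = 9.19428 m.
The centroid lies 3.85/2 = 1.925 m below the top edge, so the top edge sits at y_top = 9.19428 − 1.925 = 7.26928 m along the incline.

y_top ≈ 7.27 m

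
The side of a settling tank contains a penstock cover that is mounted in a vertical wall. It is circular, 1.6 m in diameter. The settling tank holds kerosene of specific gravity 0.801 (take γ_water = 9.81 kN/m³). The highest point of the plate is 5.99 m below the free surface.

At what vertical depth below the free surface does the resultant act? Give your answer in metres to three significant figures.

γ = 0.801 × 9.81 = 7.85781 kN/m³.
The centroid is at the centre, 0.8 m below the top of the plate, so the centroid depth is h_c = 5.99 + 0.8 = 6.79 m.
A = π(0.8)² = 2.01062 m².
Resultant F = γ·h_c·A = 7.85781 × 6.79 × 2.01062 = 107.276 kN.
I_c = πr⁴/4 = π × 0.8⁴/4 = 0.321699 m⁴.
Centre of pressure: y_p = y_c + I_c/(y_c·A) = 6.79 + 0.321699/(6.79 × 2.01062) = 6.79 + 0.0235641 = 6.81356 m along the plane.

h_p = 6.81 m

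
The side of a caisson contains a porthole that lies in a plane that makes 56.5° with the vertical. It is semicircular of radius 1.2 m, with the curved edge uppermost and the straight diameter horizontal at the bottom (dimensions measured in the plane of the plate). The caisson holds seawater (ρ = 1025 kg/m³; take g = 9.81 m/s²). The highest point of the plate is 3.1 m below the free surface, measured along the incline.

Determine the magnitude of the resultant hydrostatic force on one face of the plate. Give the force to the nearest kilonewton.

F ≈ 48 kN

γ = ρg = 1025 × 9.81 / 1000 = 10.05525 kN/m³.
The plate makes 56.5° with the vertical, i.e. θ = 90° − 56.5° = 33.5° to the horizontal. Measuring y along the incline from the free-surface line, vertical depth h = y·sinθ with sinθ = 0.551937.
The centroid lies 4r/(3π) = 0.509296 m above the diameter, so r − 4r/(3π) = 1.2 − 0.509296 = 0.690704 m below the topmost point, so y_c = 3.1 + 0.690704 = 3.7907 m and h_c = 3.7907 × 0.551937 = 2.09223 m.
A = πr²/2 = π × 1.2²/2 = 2.26195 m².
Resultant F = γ·h_c·A = 10.05525 × 2.09223 × 2.26195 = 47.5867 kN.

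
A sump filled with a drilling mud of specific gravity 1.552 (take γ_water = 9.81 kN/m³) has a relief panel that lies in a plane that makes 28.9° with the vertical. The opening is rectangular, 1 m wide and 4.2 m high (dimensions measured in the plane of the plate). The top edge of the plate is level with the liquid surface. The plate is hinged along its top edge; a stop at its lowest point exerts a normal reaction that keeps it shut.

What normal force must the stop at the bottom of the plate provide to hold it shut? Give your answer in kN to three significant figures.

P ≈ 78.4 kN

γ = 1.552 × 9.81 = 15.22512 kN/m³.
The plate makes 28.9° with the vertical, i.e. θ = 90° − 28.9° = 61.1° to the horizontal. Measuring y along the incline from the free-surface line, vertical depth h = y·sinθ with sinθ = 0.875465.
The centroid lies 4.2/2 = 2.1 m below the top edge, so y_c = 2.1 m and h_c = 2.1 × 0.875465 = 1.83848 m.
A = 1 × 4.2 = 4.2 m².
Resultant F = γ·h_c·A = 15.22512 × 1.83848 × 4.2 = 117.563 kN.
I_c = b·h³/12 = 1 × 4.2³/12 = 6.174 m⁴.
Centre of pressure: y_p = y_c + I_c/(y_c·A) = 2.1 + 6.174/(2.1 × 4.2) = 2.1 + 0.7 = 2.8 m along the plane.
The resultant acts 2.1 + 0.7 = 2.8 m (along the plate) below the hinge at the top edge, so the moment about the hinge is M = F × 2.8 = 117.563 × 2.8 = 329.176 kN·m.
A normal force at the bottom, 4.2 m from the hinge, must supply this moment: P = 329.176/4.2 = 78.3752 kN.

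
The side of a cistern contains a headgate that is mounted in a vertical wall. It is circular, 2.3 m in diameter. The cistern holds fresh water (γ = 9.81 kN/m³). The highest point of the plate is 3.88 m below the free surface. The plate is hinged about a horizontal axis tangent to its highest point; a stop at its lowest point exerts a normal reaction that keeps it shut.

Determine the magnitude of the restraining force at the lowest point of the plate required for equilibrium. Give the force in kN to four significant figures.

γ = 9.81 kN/m³.
The centroid is at the centre, 1.15 m below the top of the plate, so the centroid depth is h_c = 3.88 + 1.15 = 5.03 m.
A = π(1.15)² = 4.15476 m².
Resultant F = γ·h_c·A = 9.81 × 5.03 × 4.15476 = 205.014 kN.
I_c = πr⁴/4 = π × 1.15⁴/4 = 1.37367 m⁴.
Centre of pressure: y_p = y_c + I_c/(y_c·A) = 5.03 + 1.37367/(5.03 × 4.15476) = 5.03 + 0.0657307 = 5.09573 m along the plane.
The resultant acts 1.15 + 0.0657307 = 1.21573 m (along the plate) below the hinge at the top edge, so the moment about the hinge is M = F × 1.21573 = 205.014 × 1.21573 = 249.242 kN·m.
A normal force at the bottom, 2.3 m from the hinge, must supply this moment: P = 249.242/2.3 = 108.366 kN.

P ≈ 108.4 kN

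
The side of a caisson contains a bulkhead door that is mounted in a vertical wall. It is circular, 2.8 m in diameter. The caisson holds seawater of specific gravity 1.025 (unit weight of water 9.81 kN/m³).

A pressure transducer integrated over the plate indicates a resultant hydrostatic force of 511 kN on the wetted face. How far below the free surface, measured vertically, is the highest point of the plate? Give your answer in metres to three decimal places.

γ = 1.025 × 9.81 = 10.05525 kN/m³.
A = π(1.4)² = 6.15752 m².
From F = γ·h_c·A, the centroid depth is h_c = 511/(10.05525 × 6.15752) = 8.2532 m.
The centroid is at the centre, 1.4 m below the top of the plate, so the highest point sits at h_top = 8.2532 − 1.4 = 6.8532 m below the surface.

d_top ≈ 6.853 m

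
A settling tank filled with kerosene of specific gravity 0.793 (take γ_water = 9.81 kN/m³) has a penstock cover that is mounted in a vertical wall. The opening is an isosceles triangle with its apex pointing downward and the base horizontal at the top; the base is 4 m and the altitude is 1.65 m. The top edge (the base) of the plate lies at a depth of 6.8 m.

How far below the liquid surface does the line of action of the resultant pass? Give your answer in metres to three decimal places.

h_p = 7.371 m

γ = 0.793 × 9.81 = 7.77933 kN/m³.
With the apex down, the centroid sits h/3 = 1.65/3 = 0.55 m below the base (the top edge), so the centroid depth is h_c = 6.8 + 0.55 = 7.35 m.
A = ½ × 4 × 1.65 = 3.3 m².
Resultant F = γ·h_c·A = 7.77933 × 7.35 × 3.3 = 188.688 kN.
I_c = b·h³/36 = 4 × 1.65³/36 = 0.499125 m⁴.
Centre of pressure: y_p = y_c + I_c/(y_c·A) = 7.35 + 0.499125/(7.35 × 3.3) = 7.35 + 0.0205782 = 7.37058 m along the plane.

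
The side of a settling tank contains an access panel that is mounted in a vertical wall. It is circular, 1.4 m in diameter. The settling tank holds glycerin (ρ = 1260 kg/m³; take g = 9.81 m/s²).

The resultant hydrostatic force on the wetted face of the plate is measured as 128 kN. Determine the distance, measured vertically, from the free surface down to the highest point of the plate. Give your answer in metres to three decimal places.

d_top ≈ 6.027 m

γ = ρg = 1260 × 9.81 / 1000 = 12.3606 kN/m³.
A = π(0.7)² = 1.53938 m².
From F = γ·h_c·A, the centroid depth is h_c = 128/(12.3606 × 1.53938) = 6.72705 m.
The centroid is at the centre, 0.7 m below the top of the plate, so the highest point sits at h_top = 6.72705 − 0.7 = 6.02705 m below the surface.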